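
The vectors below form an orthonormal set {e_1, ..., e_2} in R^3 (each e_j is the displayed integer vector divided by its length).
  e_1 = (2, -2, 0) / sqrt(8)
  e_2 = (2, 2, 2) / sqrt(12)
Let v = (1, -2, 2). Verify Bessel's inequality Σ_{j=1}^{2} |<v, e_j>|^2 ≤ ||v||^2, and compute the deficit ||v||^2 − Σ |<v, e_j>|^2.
Σ |<v, e_j>|^2 = 29/6; ||v||^2 = 9; deficit = 25/6

Write each e_j = u_j / sqrt(<u_j, u_j>) where u_j is the displayed integer vector. Then <v, e_j> = <v, u_j> / sqrt(<u_j, u_j>), so |<v, e_j>|^2 = <v, u_j>^2 / <u_j, u_j>.
Coefficients: <v, e_1> = 6/sqrt(8), <v, e_2> = 2/sqrt(12).
Square and sum: Σ |<v, e_j>|^2 = 29/6.
Compute ||v||^2 = v·v = 9.
Deficit = 9 − 29/6 = 25/6 ≥ 0, confirming Bessel's inequality. (The deficit equals ||v − Σ <v,e_j> e_j||^2, the squared distance from v to span{e_j}.)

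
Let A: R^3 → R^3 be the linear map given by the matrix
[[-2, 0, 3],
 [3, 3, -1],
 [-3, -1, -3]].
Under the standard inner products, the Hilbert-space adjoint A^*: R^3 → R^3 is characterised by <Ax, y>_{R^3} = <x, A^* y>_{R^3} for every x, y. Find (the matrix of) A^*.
A^* = A^T =
[[-2, 3, -3],
 [0, 3, -1],
 [3, -1, -3]]

For real matrices with standard dot products, the defining identity <Ax, y> = <x, A^* y> gives (Ax)^T y = x^T (A^*) y, i.e. x^T A^T y = x^T (A^*) y. Since this holds for all x, y, we must have A^* = A^T. Therefore
A^* =
[[-2, 3, -3],
 [0, 3, -1],
 [3, -1, -3]].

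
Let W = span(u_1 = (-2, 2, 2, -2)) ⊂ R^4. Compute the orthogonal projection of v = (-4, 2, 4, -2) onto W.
proj_W(v) = (-3, 3, 3, -3)

Set up U = [u_1 | ... | u_1] ∈ R^(4×1). The projector onto W = col(U) is P = U (U^T U)^(-1) U^T.
Compute U^T U =
  [16],
and U^T v = (24).
Solve U^T U · c = U^T v for the coefficients: c = (3/2). The projection is proj_W(v) = U c.
Check: (v - proj_W(v)) · u_1 = 0  (should be 0).
Result: proj_W(v) = (-3, 3, 3, -3).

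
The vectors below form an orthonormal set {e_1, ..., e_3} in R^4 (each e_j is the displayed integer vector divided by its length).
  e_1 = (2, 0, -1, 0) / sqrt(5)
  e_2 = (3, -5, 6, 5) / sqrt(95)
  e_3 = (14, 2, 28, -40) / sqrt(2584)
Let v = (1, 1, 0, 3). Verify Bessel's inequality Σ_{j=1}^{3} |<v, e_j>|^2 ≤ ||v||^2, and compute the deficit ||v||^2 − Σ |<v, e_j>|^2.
Σ |<v, e_j>|^2 = 115/17; ||v||^2 = 11; deficit = 72/17

Write each e_j = u_j / sqrt(<u_j, u_j>) where u_j is the displayed integer vector. Then <v, e_j> = <v, u_j> / sqrt(<u_j, u_j>), so |<v, e_j>|^2 = <v, u_j>^2 / <u_j, u_j>.
Coefficients: <v, e_1> = 2/sqrt(5), <v, e_2> = 13/sqrt(95), <v, e_3> = -104/sqrt(2584).
Square and sum: Σ |<v, e_j>|^2 = 115/17.
Compute ||v||^2 = v·v = 11.
Deficit = 11 − 115/17 = 72/17 ≥ 0, confirming Bessel's inequality. (The deficit equals ||v − Σ <v,e_j> e_j||^2, the squared distance from v to span{e_j}.)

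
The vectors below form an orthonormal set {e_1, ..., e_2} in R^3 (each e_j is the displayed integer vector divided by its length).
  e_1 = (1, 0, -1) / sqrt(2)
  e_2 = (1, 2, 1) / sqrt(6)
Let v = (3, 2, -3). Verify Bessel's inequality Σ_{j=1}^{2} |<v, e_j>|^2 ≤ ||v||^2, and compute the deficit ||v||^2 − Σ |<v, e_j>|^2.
Σ |<v, e_j>|^2 = 62/3; ||v||^2 = 22; deficit = 4/3

Write each e_j = u_j / sqrt(<u_j, u_j>) where u_j is the displayed integer vector. Then <v, e_j> = <v, u_j> / sqrt(<u_j, u_j>), so |<v, e_j>|^2 = <v, u_j>^2 / <u_j, u_j>.
Coefficients: <v, e_1> = 6/sqrt(2), <v, e_2> = 4/sqrt(6).
Square and sum: Σ |<v, e_j>|^2 = 62/3.
Compute ||v||^2 = v·v = 22.
Deficit = 22 − 62/3 = 4/3 ≥ 0, confirming Bessel's inequality. (The deficit equals ||v − Σ <v,e_j> e_j||^2, the squared distance from v to span{e_j}.)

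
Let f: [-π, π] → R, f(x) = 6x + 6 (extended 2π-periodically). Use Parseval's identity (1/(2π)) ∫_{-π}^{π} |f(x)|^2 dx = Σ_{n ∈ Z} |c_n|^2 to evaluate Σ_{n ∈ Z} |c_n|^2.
Σ |c_n|^2 = 12π^2 + 36

Expand and integrate term by term over [-π, π]:
  ∫ (6x)^2 dx = 36·(2π^3/3); ∫ 2·6·(6)·x dx = 0 (odd integrand); ∫ 6^2 dx = 36·2π.
So (1/(2π)) ∫_{-π}^{π} (6x + 6)^2 dx = 36π^2/3 + 36 = 12π^2 + 36.
Parseval ⇒ Σ |c_n|^2 = 12π^2 + 36.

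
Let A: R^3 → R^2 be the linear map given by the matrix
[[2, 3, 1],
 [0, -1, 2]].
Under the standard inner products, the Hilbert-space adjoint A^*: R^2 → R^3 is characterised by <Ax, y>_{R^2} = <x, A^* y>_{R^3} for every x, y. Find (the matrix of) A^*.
A^* = A^T =
[[2, 0],
 [3, -1],
 [1, 2]]

For real matrices with standard dot products, the defining identity <Ax, y> = <x, A^* y> gives (Ax)^T y = x^T (A^*) y, i.e. x^T A^T y = x^T (A^*) y. Since this holds for all x, y, we must have A^* = A^T. Therefore
A^* =
[[2, 0],
 [3, -1],
 [1, 2]].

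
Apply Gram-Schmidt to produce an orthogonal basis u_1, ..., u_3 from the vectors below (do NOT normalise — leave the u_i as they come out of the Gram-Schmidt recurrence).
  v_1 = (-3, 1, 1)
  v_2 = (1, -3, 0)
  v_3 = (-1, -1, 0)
Orthogonal basis:
  u_1 = (-3, 1, 1)
  u_2 = (-7/11, -27/11, 6/11)
  u_3 = (-6/37, -2/37, -16/37)

Apply the Gram-Schmidt recurrence
  u_1 = v_1
  u_i = v_i − Σ_{j<i} ((v_i · u_j) / (u_j · u_j)) · u_j.

Step by step this gives:
  u_1 = (-3, 1, 1)
  u_2 = (-7/11, -27/11, 6/11)
  u_3 = (-6/37, -2/37, -16/37)

Orthogonality check:
  u_2 · u_1 = 0 (should be 0)
  u_3 · u_1 = 0 (should be 0)
  u_3 · u_2 = 0 (should be 0)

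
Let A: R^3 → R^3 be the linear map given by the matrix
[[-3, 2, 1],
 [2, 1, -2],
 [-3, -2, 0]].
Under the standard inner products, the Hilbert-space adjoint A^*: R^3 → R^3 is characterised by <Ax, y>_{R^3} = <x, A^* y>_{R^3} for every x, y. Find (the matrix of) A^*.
A^* = A^T =
[[-3, 2, -3],
 [2, 1, -2],
 [1, -2, 0]]

For real matrices with standard dot products, the defining identity <Ax, y> = <x, A^* y> gives (Ax)^T y = x^T (A^*) y, i.e. x^T A^T y = x^T (A^*) y. Since this holds for all x, y, we must have A^* = A^T. Therefore
A^* =
[[-3, 2, -3],
 [2, 1, -2],
 [1, -2, 0]].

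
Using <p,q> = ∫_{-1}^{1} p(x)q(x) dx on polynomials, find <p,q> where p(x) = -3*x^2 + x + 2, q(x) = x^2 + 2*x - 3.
<p,q> = -68/15

Expand the product: p(x)·q(x) = -3*x^4 - 5*x^3 + 13*x^2 + x - 6.
∫_{-1}^{1} of each monomial x^k gives [2/(k+1) if k even, 0 if k odd]. Integrating term-by-term (or equivalently evaluating the antiderivative F(x) = -3*x^5/5 - 5*x^4/4 + 13*x^3/3 + x^2/2 - 6*x at the endpoints):
  F(1) − F(−1) = -181/60 − (91/60) = -68/15.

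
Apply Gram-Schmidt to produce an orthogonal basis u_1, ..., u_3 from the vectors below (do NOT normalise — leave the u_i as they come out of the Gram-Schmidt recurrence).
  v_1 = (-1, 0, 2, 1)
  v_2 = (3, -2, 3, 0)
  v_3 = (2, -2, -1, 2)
Orthogonal basis:
  u_1 = (-1, 0, 2, 1)
  u_2 = (7/2, -2, 2, -1/2)
  u_3 = (37/123, -50/41, -137/123, 311/123)

Apply the Gram-Schmidt recurrence
  u_1 = v_1
  u_i = v_i − Σ_{j<i} ((v_i · u_j) / (u_j · u_j)) · u_j.

Step by step this gives:
  u_1 = (-1, 0, 2, 1)
  u_2 = (7/2, -2, 2, -1/2)
  u_3 = (37/123, -50/41, -137/123, 311/123)

Orthogonality check:
  u_2 · u_1 = 0 (should be 0)
  u_3 · u_1 = 0 (should be 0)
  u_3 · u_2 = 0 (should be 0)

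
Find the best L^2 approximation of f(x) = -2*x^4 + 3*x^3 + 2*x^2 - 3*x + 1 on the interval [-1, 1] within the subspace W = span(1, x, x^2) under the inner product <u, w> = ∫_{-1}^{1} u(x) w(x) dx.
g(x) = 2*x^2/7 - 6*x/5 + 41/35

The best approximation g ∈ W is the orthogonal projection of f onto W. Writing g = a_0 + a_1 x + a_2 x^2, the coefficients solve the normal equations G · a = b where
  G_{ij} = <φ_i, φ_j> and b_i = <f, φ_i>, with φ_0 = 1, φ_1 = x, φ_2 = x^2.
G =
  [2, 0, 2/3]
  [0, 2/3, 0]
  [2/3, 0, 2/5],
b = (38/15, -4/5, 94/105).
Solving gives a_0 = 41/35, a_1 = -6/5, a_2 = 2/7, so
  g(x) = 2*x^2/7 - 6*x/5 + 41/35.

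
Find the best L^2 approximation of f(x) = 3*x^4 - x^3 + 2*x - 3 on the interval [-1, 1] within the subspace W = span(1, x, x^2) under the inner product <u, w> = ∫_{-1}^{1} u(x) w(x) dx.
g(x) = 18*x^2/7 + 7*x/5 - 114/35

The best approximation g ∈ W is the orthogonal projection of f onto W. Writing g = a_0 + a_1 x + a_2 x^2, the coefficients solve the normal equations G · a = b where
  G_{ij} = <φ_i, φ_j> and b_i = <f, φ_i>, with φ_0 = 1, φ_1 = x, φ_2 = x^2.
G =
  [2, 0, 2/3]
  [0, 2/3, 0]
  [2/3, 0, 2/5],
b = (-24/5, 14/15, -8/7).
Solving gives a_0 = -114/35, a_1 = 7/5, a_2 = 18/7, so
  g(x) = 18*x^2/7 + 7*x/5 - 114/35.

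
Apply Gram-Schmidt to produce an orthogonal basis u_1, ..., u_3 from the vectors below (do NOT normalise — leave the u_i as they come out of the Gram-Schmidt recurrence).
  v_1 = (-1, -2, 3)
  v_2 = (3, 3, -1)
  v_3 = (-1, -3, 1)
Orthogonal basis:
  u_1 = (-1, -2, 3)
  u_2 = (15/7, 9/7, 11/7)
  u_3 = (49/61, -56/61, -21/61)

Apply the Gram-Schmidt recurrence
  u_1 = v_1
  u_i = v_i − Σ_{j<i} ((v_i · u_j) / (u_j · u_j)) · u_j.

Step by step this gives:
  u_1 = (-1, -2, 3)
  u_2 = (15/7, 9/7, 11/7)
  u_3 = (49/61, -56/61, -21/61)

Orthogonality check:
  u_2 · u_1 = 0 (should be 0)
  u_3 · u_1 = 0 (should be 0)
  u_3 · u_2 = 0 (should be 0)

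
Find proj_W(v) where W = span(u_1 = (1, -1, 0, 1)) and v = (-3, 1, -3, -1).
proj_W(v) = (-5/3, 5/3, 0, -5/3)

Set up U = [u_1 | ... | u_1] ∈ R^(4×1). The projector onto W = col(U) is P = U (U^T U)^(-1) U^T.
Compute U^T U =
  [3],
and U^T v = (-5).
Solve U^T U · c = U^T v for the coefficients: c = (-5/3). The projection is proj_W(v) = U c.
Check: (v - proj_W(v)) · u_1 = 0  (should be 0).
Result: proj_W(v) = (-5/3, 5/3, 0, -5/3).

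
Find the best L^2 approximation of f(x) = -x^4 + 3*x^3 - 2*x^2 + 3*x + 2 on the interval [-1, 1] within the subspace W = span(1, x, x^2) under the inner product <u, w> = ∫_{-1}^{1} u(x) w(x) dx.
g(x) = -20*x^2/7 + 24*x/5 + 73/35

The best approximation g ∈ W is the orthogonal projection of f onto W. Writing g = a_0 + a_1 x + a_2 x^2, the coefficients solve the normal equations G · a = b where
  G_{ij} = <φ_i, φ_j> and b_i = <f, φ_i>, with φ_0 = 1, φ_1 = x, φ_2 = x^2.
G =
  [2, 0, 2/3]
  [0, 2/3, 0]
  [2/3, 0, 2/5],
b = (34/15, 16/5, 26/105).
Solving gives a_0 = 73/35, a_1 = 24/5, a_2 = -20/7, so
  g(x) = -20*x^2/7 + 24*x/5 + 73/35.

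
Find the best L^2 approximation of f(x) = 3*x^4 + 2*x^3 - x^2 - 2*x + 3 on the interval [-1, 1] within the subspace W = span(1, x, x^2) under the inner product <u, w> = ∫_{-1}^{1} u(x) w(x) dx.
g(x) = 11*x^2/7 - 4*x/5 + 96/35

The best approximation g ∈ W is the orthogonal projection of f onto W. Writing g = a_0 + a_1 x + a_2 x^2, the coefficients solve the normal equations G · a = b where
  G_{ij} = <φ_i, φ_j> and b_i = <f, φ_i>, with φ_0 = 1, φ_1 = x, φ_2 = x^2.
G =
  [2, 0, 2/3]
  [0, 2/3, 0]
  [2/3, 0, 2/5],
b = (98/15, -8/15, 86/35).
Solving gives a_0 = 96/35, a_1 = -4/5, a_2 = 11/7, so
  g(x) = 11*x^2/7 - 4*x/5 + 96/35.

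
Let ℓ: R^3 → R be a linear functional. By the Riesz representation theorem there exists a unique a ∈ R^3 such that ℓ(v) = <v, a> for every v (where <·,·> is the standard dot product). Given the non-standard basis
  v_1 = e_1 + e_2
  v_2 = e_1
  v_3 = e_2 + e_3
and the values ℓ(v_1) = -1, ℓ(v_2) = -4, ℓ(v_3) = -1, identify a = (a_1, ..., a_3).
a = (-4, 3, -4)

Write a = (a_1, ..., a_3) in the standard basis. For each basis vector v_i, ℓ(v_i) = <v_i, a> is a linear equation in the a_j's. Collect the n equations into a matrix system V a = ℓ, where row i of V is v_i (expressed in the standard basis). Since V is invertible (lower-triangular with 1s on the diagonal, up to permutation), solve by back-substitution:
  V =
[[1, 1, 0],
 [1, 0, 0],
 [0, 1, 1]]
  V a = (-1, -4, -1)
Solving gives a = (-4, 3, -4).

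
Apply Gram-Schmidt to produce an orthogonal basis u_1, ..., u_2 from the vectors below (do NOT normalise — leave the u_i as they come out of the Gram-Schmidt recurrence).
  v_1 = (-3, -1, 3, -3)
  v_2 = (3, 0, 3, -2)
Orthogonal basis:
  u_1 = (-3, -1, 3, -3)
  u_2 = (51/14, 3/14, 33/14, -19/14)

Apply the Gram-Schmidt recurrence
  u_1 = v_1
  u_i = v_i − Σ_{j<i} ((v_i · u_j) / (u_j · u_j)) · u_j.

Step by step this gives:
  u_1 = (-3, -1, 3, -3)
  u_2 = (51/14, 3/14, 33/14, -19/14)

Orthogonality check:
  u_2 · u_1 = 0 (should be 0)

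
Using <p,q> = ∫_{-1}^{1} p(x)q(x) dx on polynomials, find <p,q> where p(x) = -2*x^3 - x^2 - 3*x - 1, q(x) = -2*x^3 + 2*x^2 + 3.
<p,q> = -692/105

Expand the product: p(x)·q(x) = 4*x^6 - 2*x^5 + 4*x^4 - 10*x^3 - 5*x^2 - 9*x - 3.
∫_{-1}^{1} of each monomial x^k gives [2/(k+1) if k even, 0 if k odd]. Integrating term-by-term (or equivalently evaluating the antiderivative F(x) = 4*x^7/7 - x^6/3 + 4*x^5/5 - 5*x^4/2 - 5*x^3/3 - 9*x^2/2 - 3*x at the endpoints):
  F(1) − F(−1) = -372/35 − (-424/105) = -692/105.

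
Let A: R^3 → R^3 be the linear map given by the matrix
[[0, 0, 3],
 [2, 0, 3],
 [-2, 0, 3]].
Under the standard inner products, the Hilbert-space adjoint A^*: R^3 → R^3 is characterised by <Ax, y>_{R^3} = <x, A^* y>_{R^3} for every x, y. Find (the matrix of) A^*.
A^* = A^T =
[[0, 2, -2],
 [0, 0, 0],
 [3, 3, 3]]

For real matrices with standard dot products, the defining identity <Ax, y> = <x, A^* y> gives (Ax)^T y = x^T (A^*) y, i.e. x^T A^T y = x^T (A^*) y. Since this holds for all x, y, we must have A^* = A^T. Therefore
A^* =
[[0, 2, -2],
 [0, 0, 0],
 [3, 3, 3]].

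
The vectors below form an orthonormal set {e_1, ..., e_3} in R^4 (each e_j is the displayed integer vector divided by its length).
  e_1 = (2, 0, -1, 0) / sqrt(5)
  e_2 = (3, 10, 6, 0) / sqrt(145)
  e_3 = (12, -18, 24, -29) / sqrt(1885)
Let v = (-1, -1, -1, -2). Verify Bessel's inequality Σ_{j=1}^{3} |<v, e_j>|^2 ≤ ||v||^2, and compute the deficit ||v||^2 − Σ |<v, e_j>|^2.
Σ |<v, e_j>|^2 = 46/13; ||v||^2 = 7; deficit = 45/13

Write each e_j = u_j / sqrt(<u_j, u_j>) where u_j is the displayed integer vector. Then <v, e_j> = <v, u_j> / sqrt(<u_j, u_j>), so |<v, e_j>|^2 = <v, u_j>^2 / <u_j, u_j>.
Coefficients: <v, e_1> = -1/sqrt(5), <v, e_2> = -19/sqrt(145), <v, e_3> = 40/sqrt(1885).
Square and sum: Σ |<v, e_j>|^2 = 46/13.
Compute ||v||^2 = v·v = 7.
Deficit = 7 − 46/13 = 45/13 ≥ 0, confirming Bessel's inequality. (The deficit equals ||v − Σ <v,e_j> e_j||^2, the squared distance from v to span{e_j}.)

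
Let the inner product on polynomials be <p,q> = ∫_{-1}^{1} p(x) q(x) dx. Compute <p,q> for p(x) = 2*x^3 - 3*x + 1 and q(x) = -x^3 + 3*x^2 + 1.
<p,q> = 162/35

Expand the product: p(x)·q(x) = -2*x^6 + 6*x^5 + 3*x^4 - 8*x^3 + 3*x^2 - 3*x + 1.
∫_{-1}^{1} of each monomial x^k gives [2/(k+1) if k even, 0 if k odd]. Integrating term-by-term (or equivalently evaluating the antiderivative F(x) = -2*x^7/7 + x^6 + 3*x^5/5 - 2*x^4 + x^3 - 3*x^2/2 + x at the endpoints):
  F(1) − F(−1) = -13/70 − (-337/70) = 162/35.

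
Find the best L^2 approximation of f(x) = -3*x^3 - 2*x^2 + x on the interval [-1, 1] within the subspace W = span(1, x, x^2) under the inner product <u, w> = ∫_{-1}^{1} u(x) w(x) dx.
g(x) = -2*x^2 - 4*x/5

The best approximation g ∈ W is the orthogonal projection of f onto W. Writing g = a_0 + a_1 x + a_2 x^2, the coefficients solve the normal equations G · a = b where
  G_{ij} = <φ_i, φ_j> and b_i = <f, φ_i>, with φ_0 = 1, φ_1 = x, φ_2 = x^2.
G =
  [2, 0, 2/3]
  [0, 2/3, 0]
  [2/3, 0, 2/5],
b = (-4/3, -8/15, -4/5).
Solving gives a_0 = 0, a_1 = -4/5, a_2 = -2, so
  g(x) = -2*x^2 - 4*x/5.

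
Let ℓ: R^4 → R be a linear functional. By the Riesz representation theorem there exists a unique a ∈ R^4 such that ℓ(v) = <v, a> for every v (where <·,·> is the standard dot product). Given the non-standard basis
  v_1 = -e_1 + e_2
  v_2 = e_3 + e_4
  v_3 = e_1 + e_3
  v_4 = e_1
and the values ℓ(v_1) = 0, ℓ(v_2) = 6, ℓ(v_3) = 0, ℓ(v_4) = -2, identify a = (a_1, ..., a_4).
a = (-2, -2, 2, 4)

Write a = (a_1, ..., a_4) in the standard basis. For each basis vector v_i, ℓ(v_i) = <v_i, a> is a linear equation in the a_j's. Collect the n equations into a matrix system V a = ℓ, where row i of V is v_i (expressed in the standard basis). Since V is invertible (lower-triangular with 1s on the diagonal, up to permutation), solve by back-substitution:
  V =
[[-1, 1, 0, 0],
 [0, 0, 1, 1],
 [1, 0, 1, 0],
 [1, 0, 0, 0]]
  V a = (0, 6, 0, -2)
Solving gives a = (-2, -2, 2, 4).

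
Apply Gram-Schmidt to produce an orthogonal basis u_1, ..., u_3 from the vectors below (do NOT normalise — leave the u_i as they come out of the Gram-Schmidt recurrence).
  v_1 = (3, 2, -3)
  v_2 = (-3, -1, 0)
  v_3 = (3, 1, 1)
Orthogonal basis:
  u_1 = (3, 2, -3)
  u_2 = (-3/2, 0, -3/2)
  u_3 = (-1/11, 3/11, 1/11)

Apply the Gram-Schmidt recurrence
  u_1 = v_1
  u_i = v_i − Σ_{j<i} ((v_i · u_j) / (u_j · u_j)) · u_j.

Step by step this gives:
  u_1 = (3, 2, -3)
  u_2 = (-3/2, 0, -3/2)
  u_3 = (-1/11, 3/11, 1/11)

Orthogonality check:
  u_2 · u_1 = 0 (should be 0)
  u_3 · u_1 = 0 (should be 0)
  u_3 · u_2 = 0 (should be 0)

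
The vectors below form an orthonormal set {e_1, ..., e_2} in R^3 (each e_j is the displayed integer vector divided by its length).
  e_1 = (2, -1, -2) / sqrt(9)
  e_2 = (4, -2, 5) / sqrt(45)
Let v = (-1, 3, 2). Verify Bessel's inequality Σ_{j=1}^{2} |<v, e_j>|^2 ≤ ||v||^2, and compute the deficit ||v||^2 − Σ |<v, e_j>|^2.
Σ |<v, e_j>|^2 = 9; ||v||^2 = 14; deficit = 5

Write each e_j = u_j / sqrt(<u_j, u_j>) where u_j is the displayed integer vector. Then <v, e_j> = <v, u_j> / sqrt(<u_j, u_j>), so |<v, e_j>|^2 = <v, u_j>^2 / <u_j, u_j>.
Coefficients: <v, e_1> = -9/sqrt(9), <v, e_2> = 0/sqrt(45).
Square and sum: Σ |<v, e_j>|^2 = 9.
Compute ||v||^2 = v·v = 14.
Deficit = 14 − 9 = 5 ≥ 0, confirming Bessel's inequality. (The deficit equals ||v − Σ <v,e_j> e_j||^2, the squared distance from v to span{e_j}.)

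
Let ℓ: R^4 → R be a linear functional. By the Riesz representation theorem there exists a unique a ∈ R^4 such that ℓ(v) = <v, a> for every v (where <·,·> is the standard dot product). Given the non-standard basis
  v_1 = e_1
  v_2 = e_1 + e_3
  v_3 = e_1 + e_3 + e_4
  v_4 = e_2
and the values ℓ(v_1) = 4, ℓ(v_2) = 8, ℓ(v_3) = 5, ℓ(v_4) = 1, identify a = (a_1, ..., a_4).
a = (4, 1, 4, -3)

Write a = (a_1, ..., a_4) in the standard basis. For each basis vector v_i, ℓ(v_i) = <v_i, a> is a linear equation in the a_j's. Collect the n equations into a matrix system V a = ℓ, where row i of V is v_i (expressed in the standard basis). Since V is invertible (lower-triangular with 1s on the diagonal, up to permutation), solve by back-substitution:
  V =
[[1, 0, 0, 0],
 [1, 0, 1, 0],
 [1, 0, 1, 1],
 [0, 1, 0, 0]]
  V a = (4, 8, 5, 1)
Solving gives a = (4, 1, 4, -3).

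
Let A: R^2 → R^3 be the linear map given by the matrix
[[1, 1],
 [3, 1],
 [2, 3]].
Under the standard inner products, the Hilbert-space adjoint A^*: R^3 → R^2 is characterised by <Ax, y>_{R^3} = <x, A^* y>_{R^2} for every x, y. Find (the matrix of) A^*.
A^* = A^T =
[[1, 3, 2],
 [1, 1, 3]]

For real matrices with standard dot products, the defining identity <Ax, y> = <x, A^* y> gives (Ax)^T y = x^T (A^*) y, i.e. x^T A^T y = x^T (A^*) y. Since this holds for all x, y, we must have A^* = A^T. Therefore
A^* =
[[1, 3, 2],
 [1, 1, 3]].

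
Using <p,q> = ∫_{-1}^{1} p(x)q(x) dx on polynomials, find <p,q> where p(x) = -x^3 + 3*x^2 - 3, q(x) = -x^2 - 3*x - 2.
<p,q> = 10

Expand the product: p(x)·q(x) = x^5 - 7*x^3 - 3*x^2 + 9*x + 6.
∫_{-1}^{1} of each monomial x^k gives [2/(k+1) if k even, 0 if k odd]. Integrating term-by-term (or equivalently evaluating the antiderivative F(x) = x^6/6 - 7*x^4/4 - x^3 + 9*x^2/2 + 6*x at the endpoints):
  F(1) − F(−1) = 95/12 − (-25/12) = 10.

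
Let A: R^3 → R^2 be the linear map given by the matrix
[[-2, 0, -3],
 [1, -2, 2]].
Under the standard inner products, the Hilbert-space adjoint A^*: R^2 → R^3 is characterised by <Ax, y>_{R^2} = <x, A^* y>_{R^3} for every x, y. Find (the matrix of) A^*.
A^* = A^T =
[[-2, 1],
 [0, -2],
 [-3, 2]]

For real matrices with standard dot products, the defining identity <Ax, y> = <x, A^* y> gives (Ax)^T y = x^T (A^*) y, i.e. x^T A^T y = x^T (A^*) y. Since this holds for all x, y, we must have A^* = A^T. Therefore
A^* =
[[-2, 1],
 [0, -2],
 [-3, 2]].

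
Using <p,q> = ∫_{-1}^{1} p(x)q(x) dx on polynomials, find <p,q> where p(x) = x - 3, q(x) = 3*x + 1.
<p,q> = -4

Expand the product: p(x)·q(x) = 3*x^2 - 8*x - 3.
∫_{-1}^{1} of each monomial x^k gives [2/(k+1) if k even, 0 if k odd]. Integrating term-by-term (or equivalently evaluating the antiderivative F(x) = x^3 - 4*x^2 - 3*x at the endpoints):
  F(1) − F(−1) = -6 − (-2) = -4.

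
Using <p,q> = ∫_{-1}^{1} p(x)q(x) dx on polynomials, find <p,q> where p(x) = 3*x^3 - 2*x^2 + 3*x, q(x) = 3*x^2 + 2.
<p,q> = -76/15

Expand the product: p(x)·q(x) = 9*x^5 - 6*x^4 + 15*x^3 - 4*x^2 + 6*x.
∫_{-1}^{1} of each monomial x^k gives [2/(k+1) if k even, 0 if k odd]. Integrating term-by-term (or equivalently evaluating the antiderivative F(x) = 3*x^6/2 - 6*x^5/5 + 15*x^4/4 - 4*x^3/3 + 3*x^2 at the endpoints):
  F(1) − F(−1) = 343/60 − (647/60) = -76/15.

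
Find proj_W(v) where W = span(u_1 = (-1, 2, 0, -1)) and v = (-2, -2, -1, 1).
proj_W(v) = (1/2, -1, 0, 1/2)

Set up U = [u_1 | ... | u_1] ∈ R^(4×1). The projector onto W = col(U) is P = U (U^T U)^(-1) U^T.
Compute U^T U =
  [6],
and U^T v = (-3).
Solve U^T U · c = U^T v for the coefficients: c = (-1/2). The projection is proj_W(v) = U c.
Check: (v - proj_W(v)) · u_1 = 0  (should be 0).
Result: proj_W(v) = (1/2, -1, 0, 1/2).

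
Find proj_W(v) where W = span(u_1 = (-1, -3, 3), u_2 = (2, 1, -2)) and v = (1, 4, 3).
proj_W(v) = (-26/25, 32/25, -2/5)

Set up U = [u_1 | ... | u_2] ∈ R^(3×2). The projector onto W = col(U) is P = U (U^T U)^(-1) U^T.
Compute U^T U =
  [19, -11]
  [-11, 9],
and U^T v = (-4, 0).
Solve U^T U · c = U^T v for the coefficients: c = (-18/25, -22/25). The projection is proj_W(v) = U c.
Check: (v - proj_W(v)) · u_1 = 0  (should be 0).
Check: (v - proj_W(v)) · u_2 = 0  (should be 0).
Result: proj_W(v) = (-26/25, 32/25, -2/5).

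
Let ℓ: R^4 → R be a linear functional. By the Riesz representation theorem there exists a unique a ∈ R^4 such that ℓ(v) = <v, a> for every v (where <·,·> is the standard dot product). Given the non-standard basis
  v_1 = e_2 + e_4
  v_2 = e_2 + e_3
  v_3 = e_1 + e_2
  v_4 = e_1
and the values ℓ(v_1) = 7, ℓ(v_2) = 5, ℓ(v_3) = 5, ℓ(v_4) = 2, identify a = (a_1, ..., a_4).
a = (2, 3, 2, 4)

Write a = (a_1, ..., a_4) in the standard basis. For each basis vector v_i, ℓ(v_i) = <v_i, a> is a linear equation in the a_j's. Collect the n equations into a matrix system V a = ℓ, where row i of V is v_i (expressed in the standard basis). Since V is invertible (lower-triangular with 1s on the diagonal, up to permutation), solve by back-substitution:
  V =
[[0, 1, 0, 1],
 [0, 1, 1, 0],
 [1, 1, 0, 0],
 [1, 0, 0, 0]]
  V a = (7, 5, 5, 2)
Solving gives a = (2, 3, 2, 4).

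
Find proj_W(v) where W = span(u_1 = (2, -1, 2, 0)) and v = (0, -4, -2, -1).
proj_W(v) = (0, 0, 0, 0)

Set up U = [u_1 | ... | u_1] ∈ R^(4×1). The projector onto W = col(U) is P = U (U^T U)^(-1) U^T.
Compute U^T U =
  [9],
and U^T v = (0).
Solve U^T U · c = U^T v for the coefficients: c = (0). The projection is proj_W(v) = U c.
Check: (v - proj_W(v)) · u_1 = 0  (should be 0).
Result: proj_W(v) = (0, 0, 0, 0).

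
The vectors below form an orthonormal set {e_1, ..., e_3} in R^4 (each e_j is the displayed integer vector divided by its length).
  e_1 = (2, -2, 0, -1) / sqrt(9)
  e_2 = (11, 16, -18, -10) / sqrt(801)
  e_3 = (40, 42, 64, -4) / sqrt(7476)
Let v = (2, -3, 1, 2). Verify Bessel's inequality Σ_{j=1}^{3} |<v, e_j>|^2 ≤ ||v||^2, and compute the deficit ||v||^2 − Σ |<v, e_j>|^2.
Σ |<v, e_j>|^2 = 257/21; ||v||^2 = 18; deficit = 121/21

Write each e_j = u_j / sqrt(<u_j, u_j>) where u_j is the displayed integer vector. Then <v, e_j> = <v, u_j> / sqrt(<u_j, u_j>), so |<v, e_j>|^2 = <v, u_j>^2 / <u_j, u_j>.
Coefficients: <v, e_1> = 8/sqrt(9), <v, e_2> = -64/sqrt(801), <v, e_3> = 10/sqrt(7476).
Square and sum: Σ |<v, e_j>|^2 = 257/21.
Compute ||v||^2 = v·v = 18.
Deficit = 18 − 257/21 = 121/21 ≥ 0, confirming Bessel's inequality. (The deficit equals ||v − Σ <v,e_j> e_j||^2, the squared distance from v to span{e_j}.)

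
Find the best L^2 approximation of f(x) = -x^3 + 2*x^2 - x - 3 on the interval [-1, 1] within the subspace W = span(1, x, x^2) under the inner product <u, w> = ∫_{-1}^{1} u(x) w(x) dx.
g(x) = 2*x^2 - 8*x/5 - 3

The best approximation g ∈ W is the orthogonal projection of f onto W. Writing g = a_0 + a_1 x + a_2 x^2, the coefficients solve the normal equations G · a = b where
  G_{ij} = <φ_i, φ_j> and b_i = <f, φ_i>, with φ_0 = 1, φ_1 = x, φ_2 = x^2.
G =
  [2, 0, 2/3]
  [0, 2/3, 0]
  [2/3, 0, 2/5],
b = (-14/3, -16/15, -6/5).
Solving gives a_0 = -3, a_1 = -8/5, a_2 = 2, so
  g(x) = 2*x^2 - 8*x/5 - 3.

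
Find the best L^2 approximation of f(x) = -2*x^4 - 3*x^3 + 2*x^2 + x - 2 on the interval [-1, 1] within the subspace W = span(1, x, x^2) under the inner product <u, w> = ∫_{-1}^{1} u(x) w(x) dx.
g(x) = 2*x^2/7 - 4*x/5 - 64/35

The best approximation g ∈ W is the orthogonal projection of f onto W. Writing g = a_0 + a_1 x + a_2 x^2, the coefficients solve the normal equations G · a = b where
  G_{ij} = <φ_i, φ_j> and b_i = <f, φ_i>, with φ_0 = 1, φ_1 = x, φ_2 = x^2.
G =
  [2, 0, 2/3]
  [0, 2/3, 0]
  [2/3, 0, 2/5],
b = (-52/15, -8/15, -116/105).
Solving gives a_0 = -64/35, a_1 = -4/5, a_2 = 2/7, so
  g(x) = 2*x^2/7 - 4*x/5 - 64/35.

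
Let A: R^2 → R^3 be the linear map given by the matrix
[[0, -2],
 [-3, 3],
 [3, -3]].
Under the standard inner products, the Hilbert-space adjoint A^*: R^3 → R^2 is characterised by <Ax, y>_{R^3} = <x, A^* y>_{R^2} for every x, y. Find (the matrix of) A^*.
A^* = A^T =
[[0, -3, 3],
 [-2, 3, -3]]

For real matrices with standard dot products, the defining identity <Ax, y> = <x, A^* y> gives (Ax)^T y = x^T (A^*) y, i.e. x^T A^T y = x^T (A^*) y. Since this holds for all x, y, we must have A^* = A^T. Therefore
A^* =
[[0, -3, 3],
 [-2, 3, -3]].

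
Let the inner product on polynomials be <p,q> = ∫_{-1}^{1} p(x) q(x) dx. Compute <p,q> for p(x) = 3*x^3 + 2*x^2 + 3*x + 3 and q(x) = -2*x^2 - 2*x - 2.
<p,q> = -80/3

Expand the product: p(x)·q(x) = -6*x^5 - 10*x^4 - 16*x^3 - 16*x^2 - 12*x - 6.
∫_{-1}^{1} of each monomial x^k gives [2/(k+1) if k even, 0 if k odd]. Integrating term-by-term (or equivalently evaluating the antiderivative F(x) = -x^6 - 2*x^5 - 4*x^4 - 16*x^3/3 - 6*x^2 - 6*x at the endpoints):
  F(1) − F(−1) = -73/3 − (7/3) = -80/3.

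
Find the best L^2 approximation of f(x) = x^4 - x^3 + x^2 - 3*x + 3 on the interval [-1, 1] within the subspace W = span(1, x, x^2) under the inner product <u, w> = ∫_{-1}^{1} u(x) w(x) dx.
g(x) = 13*x^2/7 - 18*x/5 + 102/35

The best approximation g ∈ W is the orthogonal projection of f onto W. Writing g = a_0 + a_1 x + a_2 x^2, the coefficients solve the normal equations G · a = b where
  G_{ij} = <φ_i, φ_j> and b_i = <f, φ_i>, with φ_0 = 1, φ_1 = x, φ_2 = x^2.
G =
  [2, 0, 2/3]
  [0, 2/3, 0]
  [2/3, 0, 2/5],
b = (106/15, -12/5, 94/35).
Solving gives a_0 = 102/35, a_1 = -18/5, a_2 = 13/7, so
  g(x) = 13*x^2/7 - 18*x/5 + 102/35.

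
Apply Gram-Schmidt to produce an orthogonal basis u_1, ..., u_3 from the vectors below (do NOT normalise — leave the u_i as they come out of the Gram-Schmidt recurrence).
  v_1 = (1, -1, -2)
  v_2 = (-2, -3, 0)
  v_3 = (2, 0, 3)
Orthogonal basis:
  u_1 = (1, -1, -2)
  u_2 = (-13/6, -17/6, 1/3)
  u_3 = (162/77, -108/77, 135/77)

Apply the Gram-Schmidt recurrence
  u_1 = v_1
  u_i = v_i − Σ_{j<i} ((v_i · u_j) / (u_j · u_j)) · u_j.

Step by step this gives:
  u_1 = (1, -1, -2)
  u_2 = (-13/6, -17/6, 1/3)
  u_3 = (162/77, -108/77, 135/77)

Orthogonality check:
  u_2 · u_1 = 0 (should be 0)
  u_3 · u_1 = 0 (should be 0)
  u_3 · u_2 = 0 (should be 0)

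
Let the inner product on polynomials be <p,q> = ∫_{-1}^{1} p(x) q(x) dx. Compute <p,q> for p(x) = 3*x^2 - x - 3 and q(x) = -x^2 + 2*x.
<p,q> = -8/15

Expand the product: p(x)·q(x) = -3*x^4 + 7*x^3 + x^2 - 6*x.
∫_{-1}^{1} of each monomial x^k gives [2/(k+1) if k even, 0 if k odd]. Integrating term-by-term (or equivalently evaluating the antiderivative F(x) = -3*x^5/5 + 7*x^4/4 + x^3/3 - 3*x^2 at the endpoints):
  F(1) − F(−1) = -91/60 − (-59/60) = -8/15.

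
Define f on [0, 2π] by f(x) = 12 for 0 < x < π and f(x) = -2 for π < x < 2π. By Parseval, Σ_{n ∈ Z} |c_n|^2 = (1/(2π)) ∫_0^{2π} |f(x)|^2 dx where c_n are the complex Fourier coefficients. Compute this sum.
Σ |c_n|^2 = 74

Parseval equates the L^2 energy of f (normalised by 1/(2π)) with the ℓ^2 sum of its Fourier coefficients: (1/(2π)) ∫_0^{2π} |f|^2 = Σ |c_n|^2.
Compute the left side: (1/(2π)) [∫_0^π 12^2 dx + ∫_π^{2π} (-2)^2 dx] = (1/(2π)) · (144π + 4π) = (144 + 4)/2 = 74.
So Σ_{n ∈ Z} |c_n|^2 = 74.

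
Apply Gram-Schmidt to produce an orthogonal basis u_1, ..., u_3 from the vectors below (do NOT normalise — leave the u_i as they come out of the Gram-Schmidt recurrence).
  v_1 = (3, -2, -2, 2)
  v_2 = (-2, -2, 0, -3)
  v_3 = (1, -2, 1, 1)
Orthogonal basis:
  u_1 = (3, -2, -2, 2)
  u_2 = (-6/7, -58/21, -16/21, -47/21)
  u_3 = (30/293, -294/293, 515/293, 176/293)

Apply the Gram-Schmidt recurrence
  u_1 = v_1
  u_i = v_i − Σ_{j<i} ((v_i · u_j) / (u_j · u_j)) · u_j.

Step by step this gives:
  u_1 = (3, -2, -2, 2)
  u_2 = (-6/7, -58/21, -16/21, -47/21)
  u_3 = (30/293, -294/293, 515/293, 176/293)

Orthogonality check:
  u_2 · u_1 = 0 (should be 0)
  u_3 · u_1 = 0 (should be 0)
  u_3 · u_2 = 0 (should be 0)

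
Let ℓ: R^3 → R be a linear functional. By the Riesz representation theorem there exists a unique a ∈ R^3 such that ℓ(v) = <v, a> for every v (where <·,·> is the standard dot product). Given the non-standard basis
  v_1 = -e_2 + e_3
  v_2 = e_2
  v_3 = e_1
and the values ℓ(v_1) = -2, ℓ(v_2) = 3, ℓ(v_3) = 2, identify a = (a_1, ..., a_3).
a = (2, 3, 1)

Write a = (a_1, ..., a_3) in the standard basis. For each basis vector v_i, ℓ(v_i) = <v_i, a> is a linear equation in the a_j's. Collect the n equations into a matrix system V a = ℓ, where row i of V is v_i (expressed in the standard basis). Since V is invertible (lower-triangular with 1s on the diagonal, up to permutation), solve by back-substitution:
  V =
[[0, -1, 1],
 [0, 1, 0],
 [1, 0, 0]]
  V a = (-2, 3, 2)
Solving gives a = (2, 3, 1).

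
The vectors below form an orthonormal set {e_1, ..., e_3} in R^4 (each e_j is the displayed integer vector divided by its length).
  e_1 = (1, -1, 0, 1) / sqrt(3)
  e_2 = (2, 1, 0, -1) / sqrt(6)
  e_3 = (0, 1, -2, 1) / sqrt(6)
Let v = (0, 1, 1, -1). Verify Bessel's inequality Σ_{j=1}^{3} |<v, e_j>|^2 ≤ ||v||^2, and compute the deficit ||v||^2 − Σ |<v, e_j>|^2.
Σ |<v, e_j>|^2 = 8/3; ||v||^2 = 3; deficit = 1/3

Write each e_j = u_j / sqrt(<u_j, u_j>) where u_j is the displayed integer vector. Then <v, e_j> = <v, u_j> / sqrt(<u_j, u_j>), so |<v, e_j>|^2 = <v, u_j>^2 / <u_j, u_j>.
Coefficients: <v, e_1> = -2/sqrt(3), <v, e_2> = 2/sqrt(6), <v, e_3> = -2/sqrt(6).
Square and sum: Σ |<v, e_j>|^2 = 8/3.
Compute ||v||^2 = v·v = 3.
Deficit = 3 − 8/3 = 1/3 ≥ 0, confirming Bessel's inequality. (The deficit equals ||v − Σ <v,e_j> e_j||^2, the squared distance from v to span{e_j}.)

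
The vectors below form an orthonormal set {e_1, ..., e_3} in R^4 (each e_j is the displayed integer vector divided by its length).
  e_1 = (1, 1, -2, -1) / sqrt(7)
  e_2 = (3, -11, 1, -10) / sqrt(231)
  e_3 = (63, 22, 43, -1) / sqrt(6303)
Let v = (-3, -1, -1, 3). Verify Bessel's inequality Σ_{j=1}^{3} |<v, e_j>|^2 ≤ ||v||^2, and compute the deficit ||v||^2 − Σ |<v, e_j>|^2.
Σ |<v, e_j>|^2 = 3379/191; ||v||^2 = 20; deficit = 441/191

Write each e_j = u_j / sqrt(<u_j, u_j>) where u_j is the displayed integer vector. Then <v, e_j> = <v, u_j> / sqrt(<u_j, u_j>), so |<v, e_j>|^2 = <v, u_j>^2 / <u_j, u_j>.
Coefficients: <v, e_1> = -5/sqrt(7), <v, e_2> = -29/sqrt(231), <v, e_3> = -257/sqrt(6303).
Square and sum: Σ |<v, e_j>|^2 = 3379/191.
Compute ||v||^2 = v·v = 20.
Deficit = 20 − 3379/191 = 441/191 ≥ 0, confirming Bessel's inequality. (The deficit equals ||v − Σ <v,e_j> e_j||^2, the squared distance from v to span{e_j}.)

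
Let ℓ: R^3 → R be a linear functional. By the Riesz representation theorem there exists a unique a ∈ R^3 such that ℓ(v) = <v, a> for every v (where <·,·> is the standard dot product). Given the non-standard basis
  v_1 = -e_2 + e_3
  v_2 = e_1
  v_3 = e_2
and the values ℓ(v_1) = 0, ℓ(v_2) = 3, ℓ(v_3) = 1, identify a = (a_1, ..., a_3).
a = (3, 1, 1)

Write a = (a_1, ..., a_3) in the standard basis. For each basis vector v_i, ℓ(v_i) = <v_i, a> is a linear equation in the a_j's. Collect the n equations into a matrix system V a = ℓ, where row i of V is v_i (expressed in the standard basis). Since V is invertible (lower-triangular with 1s on the diagonal, up to permutation), solve by back-substitution:
  V =
[[0, -1, 1],
 [1, 0, 0],
 [0, 1, 0]]
  V a = (0, 3, 1)
Solving gives a = (3, 1, 1).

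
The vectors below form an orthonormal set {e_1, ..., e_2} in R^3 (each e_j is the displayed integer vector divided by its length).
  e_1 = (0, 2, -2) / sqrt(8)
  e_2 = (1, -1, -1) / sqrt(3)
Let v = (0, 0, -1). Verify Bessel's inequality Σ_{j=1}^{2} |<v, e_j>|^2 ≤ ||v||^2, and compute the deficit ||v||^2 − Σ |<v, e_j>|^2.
Σ |<v, e_j>|^2 = 5/6; ||v||^2 = 1; deficit = 1/6

Write each e_j = u_j / sqrt(<u_j, u_j>) where u_j is the displayed integer vector. Then <v, e_j> = <v, u_j> / sqrt(<u_j, u_j>), so |<v, e_j>|^2 = <v, u_j>^2 / <u_j, u_j>.
Coefficients: <v, e_1> = 2/sqrt(8), <v, e_2> = 1/sqrt(3).
Square and sum: Σ |<v, e_j>|^2 = 5/6.
Compute ||v||^2 = v·v = 1.
Deficit = 1 − 5/6 = 1/6 ≥ 0, confirming Bessel's inequality. (The deficit equals ||v − Σ <v,e_j> e_j||^2, the squared distance from v to span{e_j}.)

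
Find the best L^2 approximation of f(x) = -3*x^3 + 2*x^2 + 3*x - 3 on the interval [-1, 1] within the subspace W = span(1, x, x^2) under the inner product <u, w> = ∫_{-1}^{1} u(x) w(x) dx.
g(x) = 2*x^2 + 6*x/5 - 3

The best approximation g ∈ W is the orthogonal projection of f onto W. Writing g = a_0 + a_1 x + a_2 x^2, the coefficients solve the normal equations G · a = b where
  G_{ij} = <φ_i, φ_j> and b_i = <f, φ_i>, with φ_0 = 1, φ_1 = x, φ_2 = x^2.
G =
  [2, 0, 2/3]
  [0, 2/3, 0]
  [2/3, 0, 2/5],
b = (-14/3, 4/5, -6/5).
Solving gives a_0 = -3, a_1 = 6/5, a_2 = 2, so
  g(x) = 2*x^2 + 6*x/5 - 3.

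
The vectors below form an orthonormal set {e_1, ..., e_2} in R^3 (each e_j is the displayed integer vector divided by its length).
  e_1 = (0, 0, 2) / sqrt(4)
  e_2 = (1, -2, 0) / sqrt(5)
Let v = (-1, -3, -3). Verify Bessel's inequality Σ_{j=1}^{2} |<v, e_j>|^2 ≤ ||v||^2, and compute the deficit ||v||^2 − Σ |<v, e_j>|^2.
Σ |<v, e_j>|^2 = 14; ||v||^2 = 19; deficit = 5

Write each e_j = u_j / sqrt(<u_j, u_j>) where u_j is the displayed integer vector. Then <v, e_j> = <v, u_j> / sqrt(<u_j, u_j>), so |<v, e_j>|^2 = <v, u_j>^2 / <u_j, u_j>.
Coefficients: <v, e_1> = -6/sqrt(4), <v, e_2> = 5/sqrt(5).
Square and sum: Σ |<v, e_j>|^2 = 14.
Compute ||v||^2 = v·v = 19.
Deficit = 19 − 14 = 5 ≥ 0, confirming Bessel's inequality. (The deficit equals ||v − Σ <v,e_j> e_j||^2, the squared distance from v to span{e_j}.)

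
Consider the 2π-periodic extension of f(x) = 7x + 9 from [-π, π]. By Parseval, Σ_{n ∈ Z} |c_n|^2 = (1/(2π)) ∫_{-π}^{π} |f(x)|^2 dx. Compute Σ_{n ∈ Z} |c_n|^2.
Σ |c_n|^2 = 49π^2/3 + 81

Expand and integrate term by term over [-π, π]:
  ∫ (7x)^2 dx = 49·(2π^3/3); ∫ 2·7·(9)·x dx = 0 (odd integrand); ∫ 9^2 dx = 81·2π.
So (1/(2π)) ∫_{-π}^{π} (7x + 9)^2 dx = 49π^2/3 + 81 = 49π^2/3 + 81.
Parseval ⇒ Σ |c_n|^2 = 49π^2/3 + 81.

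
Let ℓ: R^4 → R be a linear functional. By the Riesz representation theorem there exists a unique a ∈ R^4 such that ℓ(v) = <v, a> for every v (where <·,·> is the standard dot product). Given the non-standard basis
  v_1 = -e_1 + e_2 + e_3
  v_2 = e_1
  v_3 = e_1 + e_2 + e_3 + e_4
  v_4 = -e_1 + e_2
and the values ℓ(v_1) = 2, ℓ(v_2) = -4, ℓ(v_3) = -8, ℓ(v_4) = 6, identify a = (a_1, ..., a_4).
a = (-4, 2, -4, -2)

Write a = (a_1, ..., a_4) in the standard basis. For each basis vector v_i, ℓ(v_i) = <v_i, a> is a linear equation in the a_j's. Collect the n equations into a matrix system V a = ℓ, where row i of V is v_i (expressed in the standard basis). Since V is invertible (lower-triangular with 1s on the diagonal, up to permutation), solve by back-substitution:
  V =
[[-1, 1, 1, 0],
 [1, 0, 0, 0],
 [1, 1, 1, 1],
 [-1, 1, 0, 0]]
  V a = (2, -4, -8, 6)
Solving gives a = (-4, 2, -4, -2).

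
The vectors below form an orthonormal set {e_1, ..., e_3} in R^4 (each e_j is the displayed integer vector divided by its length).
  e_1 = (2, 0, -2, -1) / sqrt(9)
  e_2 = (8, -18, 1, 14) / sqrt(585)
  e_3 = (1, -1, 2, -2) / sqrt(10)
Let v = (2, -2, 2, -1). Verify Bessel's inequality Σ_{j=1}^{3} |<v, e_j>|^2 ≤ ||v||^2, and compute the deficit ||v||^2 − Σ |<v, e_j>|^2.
Σ |<v, e_j>|^2 = 167/13; ||v||^2 = 13; deficit = 2/13

Write each e_j = u_j / sqrt(<u_j, u_j>) where u_j is the displayed integer vector. Then <v, e_j> = <v, u_j> / sqrt(<u_j, u_j>), so |<v, e_j>|^2 = <v, u_j>^2 / <u_j, u_j>.
Coefficients: <v, e_1> = 1/sqrt(9), <v, e_2> = 40/sqrt(585), <v, e_3> = 10/sqrt(10).
Square and sum: Σ |<v, e_j>|^2 = 167/13.
Compute ||v||^2 = v·v = 13.
Deficit = 13 − 167/13 = 2/13 ≥ 0, confirming Bessel's inequality. (The deficit equals ||v − Σ <v,e_j> e_j||^2, the squared distance from v to span{e_j}.)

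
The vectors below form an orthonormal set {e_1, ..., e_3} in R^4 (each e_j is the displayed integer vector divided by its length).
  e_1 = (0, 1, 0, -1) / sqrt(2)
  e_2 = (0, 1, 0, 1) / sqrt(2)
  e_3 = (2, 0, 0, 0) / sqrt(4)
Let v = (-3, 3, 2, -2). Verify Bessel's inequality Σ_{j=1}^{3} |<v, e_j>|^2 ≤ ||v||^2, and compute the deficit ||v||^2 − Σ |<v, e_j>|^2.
Σ |<v, e_j>|^2 = 22; ||v||^2 = 26; deficit = 4

Write each e_j = u_j / sqrt(<u_j, u_j>) where u_j is the displayed integer vector. Then <v, e_j> = <v, u_j> / sqrt(<u_j, u_j>), so |<v, e_j>|^2 = <v, u_j>^2 / <u_j, u_j>.
Coefficients: <v, e_1> = 5/sqrt(2), <v, e_2> = 1/sqrt(2), <v, e_3> = -6/sqrt(4).
Square and sum: Σ |<v, e_j>|^2 = 22.
Compute ||v||^2 = v·v = 26.
Deficit = 26 − 22 = 4 ≥ 0, confirming Bessel's inequality. (The deficit equals ||v − Σ <v,e_j> e_j||^2, the squared distance from v to span{e_j}.)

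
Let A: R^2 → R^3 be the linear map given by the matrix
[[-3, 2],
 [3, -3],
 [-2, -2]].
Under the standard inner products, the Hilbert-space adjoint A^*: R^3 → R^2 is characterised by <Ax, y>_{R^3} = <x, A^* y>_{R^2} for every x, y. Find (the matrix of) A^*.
A^* = A^T =
[[-3, 3, -2],
 [2, -3, -2]]

For real matrices with standard dot products, the defining identity <Ax, y> = <x, A^* y> gives (Ax)^T y = x^T (A^*) y, i.e. x^T A^T y = x^T (A^*) y. Since this holds for all x, y, we must have A^* = A^T. Therefore
A^* =
[[-3, 3, -2],
 [2, -3, -2]].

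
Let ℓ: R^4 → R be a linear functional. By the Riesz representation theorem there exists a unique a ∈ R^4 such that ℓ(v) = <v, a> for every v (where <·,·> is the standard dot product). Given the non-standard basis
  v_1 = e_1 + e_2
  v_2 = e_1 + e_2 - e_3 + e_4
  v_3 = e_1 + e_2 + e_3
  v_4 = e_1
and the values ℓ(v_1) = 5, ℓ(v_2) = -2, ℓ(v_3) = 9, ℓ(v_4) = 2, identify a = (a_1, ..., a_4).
a = (2, 3, 4, -3)

Write a = (a_1, ..., a_4) in the standard basis. For each basis vector v_i, ℓ(v_i) = <v_i, a> is a linear equation in the a_j's. Collect the n equations into a matrix system V a = ℓ, where row i of V is v_i (expressed in the standard basis). Since V is invertible (lower-triangular with 1s on the diagonal, up to permutation), solve by back-substitution:
  V =
[[1, 1, 0, 0],
 [1, 1, -1, 1],
 [1, 1, 1, 0],
 [1, 0, 0, 0]]
  V a = (5, -2, 9, 2)
Solving gives a = (2, 3, 4, -3).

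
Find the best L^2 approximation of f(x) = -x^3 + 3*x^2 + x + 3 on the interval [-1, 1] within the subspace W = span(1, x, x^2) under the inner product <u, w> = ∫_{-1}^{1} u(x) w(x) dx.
g(x) = 3*x^2 + 2*x/5 + 3

The best approximation g ∈ W is the orthogonal projection of f onto W. Writing g = a_0 + a_1 x + a_2 x^2, the coefficients solve the normal equations G · a = b where
  G_{ij} = <φ_i, φ_j> and b_i = <f, φ_i>, with φ_0 = 1, φ_1 = x, φ_2 = x^2.
G =
  [2, 0, 2/3]
  [0, 2/3, 0]
  [2/3, 0, 2/5],
b = (8, 4/15, 16/5).
Solving gives a_0 = 3, a_1 = 2/5, a_2 = 3, so
  g(x) = 3*x^2 + 2*x/5 + 3.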